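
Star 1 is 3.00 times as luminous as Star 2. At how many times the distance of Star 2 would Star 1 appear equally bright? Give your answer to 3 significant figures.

Equal flux requires L_1/d_1² = L_2/d_2², so d_1/d_2 = √(L_1/L_2)
= √(3.00) = 1.732.

1.73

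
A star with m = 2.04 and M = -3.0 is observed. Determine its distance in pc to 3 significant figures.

102 pc

m − M = 5 log₁₀(d/10 pc)
2.04 − (-3.0) = 5.04 = 5 log₁₀(d/10)
d = 10 × 10^(5.04/5) = 10 × 10^1.008 = 101.9 pc.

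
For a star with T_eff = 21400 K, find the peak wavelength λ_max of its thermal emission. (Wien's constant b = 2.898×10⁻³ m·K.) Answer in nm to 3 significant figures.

135 nm

λ_max = b/T = 2.898×10⁻³ / 21400 = 1.35×10^-7 m = 135.4 nm.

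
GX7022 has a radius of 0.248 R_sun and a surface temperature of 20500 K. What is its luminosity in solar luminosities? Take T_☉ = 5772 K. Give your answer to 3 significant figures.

L/L_☉ = (R/R_☉)² (T/T_☉)⁴ = (0.248)² × (20500/5772)⁴
       = 0.06150 × (3.552)⁴ = 0.06150 × 159.1 = 9.786.

9.79 solar luminosities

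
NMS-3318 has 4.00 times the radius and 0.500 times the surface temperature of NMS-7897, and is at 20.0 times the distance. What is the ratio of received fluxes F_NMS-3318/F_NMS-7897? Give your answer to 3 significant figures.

L_NMS-3318/L_NMS-7897 = (R_NMS-3318/R_NMS-7897)²(T_NMS-3318/T_NMS-7897)⁴ = (4.00)² × (0.500)⁴ = 1.000.
F_NMS-3318/F_NMS-7897 = (L_NMS-3318/L_NMS-7897)/(d_NMS-3318/d_NMS-7897)² = 1.000 / (20.0)² = 0.002500.

0.00250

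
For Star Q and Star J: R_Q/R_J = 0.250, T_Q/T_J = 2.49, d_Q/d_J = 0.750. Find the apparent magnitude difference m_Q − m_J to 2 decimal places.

-1.58

L_Q/L_J = (0.250)²(2.49)⁴ = 2.403.
F_Q/F_J = (L_Q/L_J)/(d_Q/d_J)² = 2.403/0.5625 = 4.271.
m_Q − m_J = −2.5 log₁₀(4.271) = -1.58.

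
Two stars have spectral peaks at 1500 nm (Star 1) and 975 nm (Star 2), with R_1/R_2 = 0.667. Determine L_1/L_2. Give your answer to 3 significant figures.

Wien's law gives T ∝ 1/λ_max, so T_1/T_2 = λ_2/λ_1 = 975/1500 = 0.6500.
Then L ∝ R²T⁴ gives L_1/L_2 = (0.667)² × (0.6500)⁴ = 0.4449 × 0.1785 = 0.07942.

0.0794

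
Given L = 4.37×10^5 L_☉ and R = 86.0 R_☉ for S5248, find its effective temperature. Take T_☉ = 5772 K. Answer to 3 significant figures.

T/T_☉ = (L/L_☉)^(1/4) / (R/R_☉)^(1/2)
T = 5772 × (4.37×10^5)^(1/4) / √(86.0) = 5772 × 25.71 / 9.274 = 1.600×10^4 K.

1.60×10^4 K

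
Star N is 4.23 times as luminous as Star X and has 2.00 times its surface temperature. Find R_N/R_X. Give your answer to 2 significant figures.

0.51

L ∝ R²T⁴ gives R ∝ √L / T², so
R_N/R_X = √(4.23) / (2.00)² = 2.057 / 4.000 = 0.5142.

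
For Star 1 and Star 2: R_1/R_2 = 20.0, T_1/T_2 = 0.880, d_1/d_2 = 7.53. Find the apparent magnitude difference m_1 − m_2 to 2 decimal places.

L_1/L_2 = (20.0)²(0.880)⁴ = 239.9.
F_1/F_2 = (L_1/L_2)/(d_1/d_2)² = 239.9/56.70 = 4.231.
m_1 − m_2 = −2.5 log₁₀(4.231) = -1.57.

-1.57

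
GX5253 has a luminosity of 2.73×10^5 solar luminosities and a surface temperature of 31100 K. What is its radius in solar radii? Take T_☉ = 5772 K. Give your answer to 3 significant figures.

R/R_☉ = √(L/L_☉) / (T/T_☉)² = √(2.73×10^5) / (5.388)²
       = 522.5 / 29.03 = 18.00.

18.0 solar radii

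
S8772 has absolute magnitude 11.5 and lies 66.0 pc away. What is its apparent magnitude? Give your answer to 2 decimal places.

15.60

m = M + 5 log₁₀(d/10 pc) = 11.5 + 5 log₁₀(66.0/10)
  = 11.5 + 5 × 0.820 = 11.5 + 4.10 = 15.60.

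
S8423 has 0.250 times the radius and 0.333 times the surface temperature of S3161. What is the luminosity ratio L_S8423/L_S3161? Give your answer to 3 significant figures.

7.69×10^-4

From the Stefan–Boltzmann law, L ∝ R²T⁴, so
L_S8423/L_S3161 = (R_S8423/R_S3161)² (T_S8423/T_S3161)⁴ = (0.250)² × (0.333)⁴ = 0.06250 × 0.01230 = 7.685×10^-4.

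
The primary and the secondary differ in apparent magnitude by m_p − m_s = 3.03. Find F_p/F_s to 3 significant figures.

F_p/F_s = 10^(−(m_p − m_s)/2.5) = 10^(-3.03/2.5) = 10^-1.212 = 0.06138.

0.0614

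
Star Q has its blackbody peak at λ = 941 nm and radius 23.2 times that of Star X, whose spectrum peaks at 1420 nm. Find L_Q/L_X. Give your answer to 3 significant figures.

2.79×10^3

Wien's law gives T ∝ 1/λ_max, so T_Q/T_X = λ_X/λ_Q = 1420/941 = 1.509.
Then L ∝ R²T⁴ gives L_Q/L_X = (23.2)² × (1.509)⁴ = 538.2 × 5.186 = 2791.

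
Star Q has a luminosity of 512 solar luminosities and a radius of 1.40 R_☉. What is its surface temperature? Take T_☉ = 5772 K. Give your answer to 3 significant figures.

2.32×10^4 K

T/T_☉ = (L/L_☉)^(1/4) / (R/R_☉)^(1/2)
T = 5772 × (512)^(1/4) / √(1.40) = 5772 × 4.757 / 1.183 = 2.320×10^4 K.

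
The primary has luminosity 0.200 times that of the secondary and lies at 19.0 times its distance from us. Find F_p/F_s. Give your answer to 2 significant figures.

F = L/(4πd²), so F_p/F_s = (L_p/L_s) / (d_p/d_s)²
= 0.200 / (19.0)² = 0.200 / 361.0 = 5.540×10^-4.

5.5×10^-4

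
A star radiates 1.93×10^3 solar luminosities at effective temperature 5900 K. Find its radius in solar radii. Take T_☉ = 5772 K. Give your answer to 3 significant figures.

42.0 solar radii

R/R_☉ = √(L/L_☉) / (T/T_☉)² = √(1.93×10^3) / (1.022)²
       = 43.93 / 1.045 = 42.05.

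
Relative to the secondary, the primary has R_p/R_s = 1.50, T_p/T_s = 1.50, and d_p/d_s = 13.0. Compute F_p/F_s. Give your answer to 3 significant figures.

L_p/L_s = (R_p/R_s)²(T_p/T_s)⁴ = (1.50)² × (1.50)⁴ = 11.39.
F_p/F_s = (L_p/L_s)/(d_p/d_s)² = 11.39 / (13.0)² = 0.06740.

0.0674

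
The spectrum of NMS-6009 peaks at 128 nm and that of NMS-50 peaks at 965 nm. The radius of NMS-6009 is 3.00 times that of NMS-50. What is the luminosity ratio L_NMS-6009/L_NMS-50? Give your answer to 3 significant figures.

Wien's law gives T ∝ 1/λ_max, so T_NMS-6009/T_NMS-50 = λ_NMS-50/λ_NMS-6009 = 965/128 = 7.539.
Then L ∝ R²T⁴ gives L_NMS-6009/L_NMS-50 = (3.00)² × (7.539)⁴ = 9.000 × 3230 = 2.907×10^4.

2.91×10^4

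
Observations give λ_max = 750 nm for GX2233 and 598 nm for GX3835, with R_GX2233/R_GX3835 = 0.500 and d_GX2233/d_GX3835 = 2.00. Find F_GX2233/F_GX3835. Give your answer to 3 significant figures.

0.0253

Wien's law: T_GX2233/T_GX3835 = λ_GX3835/λ_GX2233 = 598/750 = 0.7973.
L_GX2233/L_GX3835 = (R_GX2233/R_GX3835)²(T_GX2233/T_GX3835)⁴ = (0.500)²(0.7973)⁴ = 0.1010.
F_GX2233/F_GX3835 = (L_GX2233/L_GX3835)/(d_GX2233/d_GX3835)² = 0.1010/(2.00)² = 0.02526.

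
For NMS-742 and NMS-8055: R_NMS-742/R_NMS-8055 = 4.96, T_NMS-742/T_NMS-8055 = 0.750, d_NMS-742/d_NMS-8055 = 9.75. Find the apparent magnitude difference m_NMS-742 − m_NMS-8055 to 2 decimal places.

L_NMS-742/L_NMS-8055 = (4.96)²(0.750)⁴ = 7.784.
F_NMS-742/F_NMS-8055 = (L_NMS-742/L_NMS-8055)/(d_NMS-742/d_NMS-8055)² = 7.784/95.06 = 0.08188.
m_NMS-742 − m_NMS-8055 = −2.5 log₁₀(0.08188) = 2.72.

2.72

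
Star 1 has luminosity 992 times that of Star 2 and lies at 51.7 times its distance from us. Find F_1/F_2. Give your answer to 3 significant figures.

0.371

F = L/(4πd²), so F_1/F_2 = (L_1/L_2) / (d_1/d_2)²
= 992 / (51.7)² = 992 / 2673 = 0.3711.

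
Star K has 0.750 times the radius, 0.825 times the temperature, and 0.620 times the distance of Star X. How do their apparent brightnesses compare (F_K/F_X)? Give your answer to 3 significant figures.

0.678

L_K/L_X = (R_K/R_X)²(T_K/T_X)⁴ = (0.750)² × (0.825)⁴ = 0.2606.
F_K/F_X = (L_K/L_X)/(d_K/d_X)² = 0.2606 / (0.620)² = 0.6779.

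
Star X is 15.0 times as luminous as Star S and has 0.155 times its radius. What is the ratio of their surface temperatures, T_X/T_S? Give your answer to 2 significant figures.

5.0

L ∝ R²T⁴ gives T ∝ (L/R²)^(1/4), so
T_X/T_S = (15.0 / 0.155²)^(1/4) = (624.3)^(1/4) = 4.999.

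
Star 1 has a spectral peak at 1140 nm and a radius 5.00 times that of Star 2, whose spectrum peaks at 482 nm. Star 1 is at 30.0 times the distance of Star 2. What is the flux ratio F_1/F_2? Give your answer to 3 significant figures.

Wien's law: T_1/T_2 = λ_2/λ_1 = 482/1140 = 0.4228.
L_1/L_2 = (R_1/R_2)²(T_1/T_2)⁴ = (5.00)²(0.4228)⁴ = 0.7989.
F_1/F_2 = (L_1/L_2)/(d_1/d_2)² = 0.7989/(30.0)² = 8.877×10^-4.

8.88×10^-4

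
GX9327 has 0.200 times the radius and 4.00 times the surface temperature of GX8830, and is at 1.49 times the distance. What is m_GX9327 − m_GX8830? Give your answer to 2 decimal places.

L_GX9327/L_GX8830 = (0.200)²(4.00)⁴ = 10.24.
F_GX9327/F_GX8830 = (L_GX9327/L_GX8830)/(d_GX9327/d_GX8830)² = 10.24/2.220 = 4.612.
m_GX9327 − m_GX8830 = −2.5 log₁₀(4.612) = -1.66.

-1.66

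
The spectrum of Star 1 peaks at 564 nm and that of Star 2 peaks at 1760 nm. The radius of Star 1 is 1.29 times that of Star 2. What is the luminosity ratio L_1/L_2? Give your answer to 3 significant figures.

Wien's law gives T ∝ 1/λ_max, so T_1/T_2 = λ_2/λ_1 = 1760/564 = 3.121.
Then L ∝ R²T⁴ gives L_1/L_2 = (1.29)² × (3.121)⁴ = 1.664 × 94.83 = 157.8.

158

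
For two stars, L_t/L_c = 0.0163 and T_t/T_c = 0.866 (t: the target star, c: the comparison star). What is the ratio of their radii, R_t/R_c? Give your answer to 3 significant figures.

L ∝ R²T⁴ gives R ∝ √L / T², so
R_t/R_c = √(0.0163) / (0.866)² = 0.1277 / 0.7500 = 0.1702.

0.170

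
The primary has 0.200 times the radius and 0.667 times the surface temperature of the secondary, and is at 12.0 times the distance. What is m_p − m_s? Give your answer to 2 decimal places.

L_p/L_s = (0.200)²(0.667)⁴ = 0.007917.
F_p/F_s = (L_p/L_s)/(d_p/d_s)² = 0.007917/144.0 = 5.498×10^-5.
m_p − m_s = −2.5 log₁₀(5.498×10^-5) = 10.65.

10.65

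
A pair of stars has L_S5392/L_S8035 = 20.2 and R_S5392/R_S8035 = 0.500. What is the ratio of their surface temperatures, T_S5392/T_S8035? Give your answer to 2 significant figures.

L ∝ R²T⁴ gives T ∝ (L/R²)^(1/4), so
T_S5392/T_S8035 = (20.2 / 0.500²)^(1/4) = (80.80)^(1/4) = 2.998.

3.0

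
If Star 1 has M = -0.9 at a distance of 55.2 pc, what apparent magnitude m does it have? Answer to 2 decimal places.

m = M + 5 log₁₀(d/10 pc) = -0.9 + 5 log₁₀(55.2/10)
  = -0.9 + 5 × 0.742 = -0.9 + 3.71 = 2.81.

2.81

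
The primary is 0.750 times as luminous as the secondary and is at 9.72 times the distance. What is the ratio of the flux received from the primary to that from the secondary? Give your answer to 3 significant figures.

0.00794

F = L/(4πd²), so F_p/F_s = (L_p/L_s) / (d_p/d_s)²
= 0.750 / (9.72)² = 0.750 / 94.48 = 0.007938.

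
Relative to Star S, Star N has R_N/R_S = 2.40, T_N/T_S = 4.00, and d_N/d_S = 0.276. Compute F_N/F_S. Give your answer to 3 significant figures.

L_N/L_S = (R_N/R_S)²(T_N/T_S)⁴ = (2.40)² × (4.00)⁴ = 1475.
F_N/F_S = (L_N/L_S)/(d_N/d_S)² = 1475 / (0.276)² = 1.936×10^4.

1.94×10^4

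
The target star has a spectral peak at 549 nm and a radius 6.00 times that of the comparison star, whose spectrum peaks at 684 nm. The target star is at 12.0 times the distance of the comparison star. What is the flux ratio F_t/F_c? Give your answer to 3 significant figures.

0.602

Wien's law: T_t/T_c = λ_c/λ_t = 684/549 = 1.246.
L_t/L_c = (R_t/R_c)²(T_t/T_c)⁴ = (6.00)²(1.246)⁴ = 86.74.
F_t/F_c = (L_t/L_c)/(d_t/d_c)² = 86.74/(12.0)² = 0.6024.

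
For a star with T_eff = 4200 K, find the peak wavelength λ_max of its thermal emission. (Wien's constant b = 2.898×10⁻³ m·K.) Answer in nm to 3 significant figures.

690 nm

λ_max = b/T = 2.898×10⁻³ / 4200 = 6.90×10^-7 m = 690.0 nm.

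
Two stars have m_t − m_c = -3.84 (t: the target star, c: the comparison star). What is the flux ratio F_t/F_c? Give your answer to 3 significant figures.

F_t/F_c = 10^(−(m_t − m_c)/2.5) = 10^(3.84/2.5) = 10^1.536 = 34.36.

34.4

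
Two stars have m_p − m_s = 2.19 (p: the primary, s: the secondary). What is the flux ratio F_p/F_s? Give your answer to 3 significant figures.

F_p/F_s = 10^(−(m_p − m_s)/2.5) = 10^(-2.19/2.5) = 10^-0.876 = 0.1330.

0.133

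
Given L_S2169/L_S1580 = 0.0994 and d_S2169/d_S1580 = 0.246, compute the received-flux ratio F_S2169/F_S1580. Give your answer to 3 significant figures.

F = L/(4πd²), so F_S2169/F_S1580 = (L_S2169/L_S1580) / (d_S2169/d_S1580)²
= 0.0994 / (0.246)² = 0.0994 / 0.06052 = 1.643.

1.64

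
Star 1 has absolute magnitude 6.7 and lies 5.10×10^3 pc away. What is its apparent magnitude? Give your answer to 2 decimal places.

20.24

m = M + 5 log₁₀(d/10 pc) = 6.7 + 5 log₁₀(5.10×10^3/10)
  = 6.7 + 5 × 2.708 = 6.7 + 13.54 = 20.24.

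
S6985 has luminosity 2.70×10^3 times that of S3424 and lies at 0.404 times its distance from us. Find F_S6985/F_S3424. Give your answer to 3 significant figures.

1.65×10^4

F = L/(4πd²), so F_S6985/F_S3424 = (L_S6985/L_S3424) / (d_S6985/d_S3424)²
= 2.70×10^3 / (0.404)² = 2.70×10^3 / 0.1632 = 1.654×10^4.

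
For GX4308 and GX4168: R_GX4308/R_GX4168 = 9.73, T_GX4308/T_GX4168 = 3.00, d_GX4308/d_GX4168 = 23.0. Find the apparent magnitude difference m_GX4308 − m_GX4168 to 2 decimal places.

L_GX4308/L_GX4168 = (9.73)²(3.00)⁴ = 7669.
F_GX4308/F_GX4168 = (L_GX4308/L_GX4168)/(d_GX4308/d_GX4168)² = 7669/529.0 = 14.50.
m_GX4308 − m_GX4168 = −2.5 log₁₀(14.50) = -2.90.

-2.90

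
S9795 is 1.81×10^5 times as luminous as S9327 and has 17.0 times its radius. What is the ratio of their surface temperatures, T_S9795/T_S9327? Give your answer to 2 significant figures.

5.0

L ∝ R²T⁴ gives T ∝ (L/R²)^(1/4), so
T_S9795/T_S9327 = (1.81×10^5 / 17.0²)^(1/4) = (626.3)^(1/4) = 5.003.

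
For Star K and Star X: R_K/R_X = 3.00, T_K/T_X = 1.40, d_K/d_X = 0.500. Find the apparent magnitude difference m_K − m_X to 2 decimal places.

L_K/L_X = (3.00)²(1.40)⁴ = 34.57.
F_K/F_X = (L_K/L_X)/(d_K/d_X)² = 34.57/0.2500 = 138.3.
m_K − m_X = −2.5 log₁₀(138.3) = -5.35.

-5.35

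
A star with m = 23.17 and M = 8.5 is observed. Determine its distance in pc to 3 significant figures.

m − M = 5 log₁₀(d/10 pc)
23.17 − (8.5) = 14.67 = 5 log₁₀(d/10)
d = 10 × 10^(14.67/5) = 10 × 10^2.934 = 8590 pc.

8.59×10^3 pc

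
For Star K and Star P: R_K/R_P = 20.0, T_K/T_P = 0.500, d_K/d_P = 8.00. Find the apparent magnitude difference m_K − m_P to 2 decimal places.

L_K/L_P = (20.0)²(0.500)⁴ = 25.00.
F_K/F_P = (L_K/L_P)/(d_K/d_P)² = 25.00/64.00 = 0.3906.
m_K − m_P = −2.5 log₁₀(0.3906) = 1.02.

1.02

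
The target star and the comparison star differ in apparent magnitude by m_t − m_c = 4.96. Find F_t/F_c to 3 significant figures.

0.0104

F_t/F_c = 10^(−(m_t − m_c)/2.5) = 10^(-4.96/2.5) = 10^-1.984 = 0.01038.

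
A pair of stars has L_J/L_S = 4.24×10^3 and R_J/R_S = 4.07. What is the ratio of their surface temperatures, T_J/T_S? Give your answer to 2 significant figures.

L ∝ R²T⁴ gives T ∝ (L/R²)^(1/4), so
T_J/T_S = (4.24×10^3 / 4.07²)^(1/4) = (256.0)^(1/4) = 4.000.

4.0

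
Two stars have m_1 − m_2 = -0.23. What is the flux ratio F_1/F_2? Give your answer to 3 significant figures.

1.24

F_1/F_2 = 10^(−(m_1 − m_2)/2.5) = 10^(0.23/2.5) = 10^0.092 = 1.236.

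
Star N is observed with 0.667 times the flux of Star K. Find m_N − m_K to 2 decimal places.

m_N − m_K = −2.5 log₁₀(F_N/F_K) = −2.5 log₁₀(0.667) = −2.5 × (-0.176) = 0.440.

0.44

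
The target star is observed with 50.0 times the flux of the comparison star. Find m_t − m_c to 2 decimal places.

-4.25

m_t − m_c = −2.5 log₁₀(F_t/F_c) = −2.5 log₁₀(50.0) = −2.5 × (1.699) = -4.247.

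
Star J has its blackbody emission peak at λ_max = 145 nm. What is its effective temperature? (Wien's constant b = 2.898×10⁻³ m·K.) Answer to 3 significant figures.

T = b/λ_max = 2.898×10⁻³ / (145×10⁻⁹) = 1.999×10^4 K.

2.00×10^4 K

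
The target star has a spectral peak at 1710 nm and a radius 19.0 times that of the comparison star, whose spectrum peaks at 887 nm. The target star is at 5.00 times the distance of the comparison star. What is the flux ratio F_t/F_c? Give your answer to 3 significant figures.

Wien's law: T_t/T_c = λ_c/λ_t = 887/1710 = 0.5187.
L_t/L_c = (R_t/R_c)²(T_t/T_c)⁴ = (19.0)²(0.5187)⁴ = 26.13.
F_t/F_c = (L_t/L_c)/(d_t/d_c)² = 26.13/(5.00)² = 1.045.

1.05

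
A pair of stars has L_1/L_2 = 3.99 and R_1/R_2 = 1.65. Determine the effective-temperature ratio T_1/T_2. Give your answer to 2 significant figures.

1.1

L ∝ R²T⁴ gives T ∝ (L/R²)^(1/4), so
T_1/T_2 = (3.99 / 1.65²)^(1/4) = (1.466)^(1/4) = 1.100.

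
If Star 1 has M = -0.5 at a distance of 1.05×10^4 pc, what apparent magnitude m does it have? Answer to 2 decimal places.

14.61

m = M + 5 log₁₀(d/10 pc) = -0.5 + 5 log₁₀(1.05×10^4/10)
  = -0.5 + 5 × 3.021 = -0.5 + 15.11 = 14.61.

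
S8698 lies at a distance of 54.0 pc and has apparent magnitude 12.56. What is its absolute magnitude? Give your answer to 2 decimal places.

8.90

M = m − 5 log₁₀(d/10 pc) = 12.56 − 5 log₁₀(54.0/10)
  = 12.56 − 5 × 0.732 = 12.56 − 3.66 = 8.90.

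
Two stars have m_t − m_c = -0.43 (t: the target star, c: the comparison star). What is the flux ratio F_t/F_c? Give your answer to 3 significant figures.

1.49

F_t/F_c = 10^(−(m_t − m_c)/2.5) = 10^(0.43/2.5) = 10^0.172 = 1.486.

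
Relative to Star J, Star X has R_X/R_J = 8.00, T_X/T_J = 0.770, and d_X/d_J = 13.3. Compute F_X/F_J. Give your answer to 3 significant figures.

0.127

L_X/L_J = (R_X/R_J)²(T_X/T_J)⁴ = (8.00)² × (0.770)⁴ = 22.50.
F_X/F_J = (L_X/L_J)/(d_X/d_J)² = 22.50 / (13.3)² = 0.1272.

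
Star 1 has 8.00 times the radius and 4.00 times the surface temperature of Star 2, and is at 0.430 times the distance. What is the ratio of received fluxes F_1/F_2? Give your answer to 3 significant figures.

8.86×10^4

L_1/L_2 = (R_1/R_2)²(T_1/T_2)⁴ = (8.00)² × (4.00)⁴ = 1.638×10^4.
F_1/F_2 = (L_1/L_2)/(d_1/d_2)² = 1.638×10^4 / (0.430)² = 8.861×10^4.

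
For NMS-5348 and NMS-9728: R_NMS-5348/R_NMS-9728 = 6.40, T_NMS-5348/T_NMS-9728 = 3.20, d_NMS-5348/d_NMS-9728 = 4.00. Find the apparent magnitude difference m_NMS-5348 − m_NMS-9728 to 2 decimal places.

L_NMS-5348/L_NMS-9728 = (6.40)²(3.20)⁴ = 4295.
F_NMS-5348/F_NMS-9728 = (L_NMS-5348/L_NMS-9728)/(d_NMS-5348/d_NMS-9728)² = 4295/16.00 = 268.4.
m_NMS-5348 − m_NMS-9728 = −2.5 log₁₀(268.4) = -6.07.

-6.07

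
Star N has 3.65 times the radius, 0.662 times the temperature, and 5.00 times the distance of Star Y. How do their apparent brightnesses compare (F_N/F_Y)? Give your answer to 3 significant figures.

L_N/L_Y = (R_N/R_Y)²(T_N/T_Y)⁴ = (3.65)² × (0.662)⁴ = 2.559.
F_N/F_Y = (L_N/L_Y)/(d_N/d_Y)² = 2.559 / (5.00)² = 0.1023.

0.102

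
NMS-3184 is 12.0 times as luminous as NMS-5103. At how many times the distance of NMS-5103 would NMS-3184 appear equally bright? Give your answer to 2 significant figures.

Equal flux requires L_NMS-3184/d_NMS-3184² = L_NMS-5103/d_NMS-5103², so d_NMS-3184/d_NMS-5103 = √(L_NMS-3184/L_NMS-5103)
= √(12.0) = 3.464.

3.5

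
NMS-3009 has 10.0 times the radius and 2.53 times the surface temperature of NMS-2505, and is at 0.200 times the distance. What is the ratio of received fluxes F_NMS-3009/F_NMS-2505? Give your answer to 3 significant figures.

1.02×10^5

L_NMS-3009/L_NMS-2505 = (R_NMS-3009/R_NMS-2505)²(T_NMS-3009/T_NMS-2505)⁴ = (10.0)² × (2.53)⁴ = 4097.
F_NMS-3009/F_NMS-2505 = (L_NMS-3009/L_NMS-2505)/(d_NMS-3009/d_NMS-2505)² = 4097 / (0.200)² = 1.024×10^5.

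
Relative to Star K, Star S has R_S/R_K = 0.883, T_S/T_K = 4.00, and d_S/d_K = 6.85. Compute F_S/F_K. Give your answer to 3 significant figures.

L_S/L_K = (R_S/R_K)²(T_S/T_K)⁴ = (0.883)² × (4.00)⁴ = 199.6.
F_S/F_K = (L_S/L_K)/(d_S/d_K)² = 199.6 / (6.85)² = 4.254.

4.25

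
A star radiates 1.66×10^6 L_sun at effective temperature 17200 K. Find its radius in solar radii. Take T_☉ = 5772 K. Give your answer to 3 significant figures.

145 solar radii

R/R_☉ = √(L/L_☉) / (T/T_☉)² = √(1.66×10^6) / (2.980)²
       = 1288 / 8.880 = 145.1.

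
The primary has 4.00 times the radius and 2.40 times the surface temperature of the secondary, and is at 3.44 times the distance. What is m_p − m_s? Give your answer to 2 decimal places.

-4.13

L_p/L_s = (4.00)²(2.40)⁴ = 530.8.
F_p/F_s = (L_p/L_s)/(d_p/d_s)² = 530.8/11.83 = 44.86.
m_p − m_s = −2.5 log₁₀(44.86) = -4.13.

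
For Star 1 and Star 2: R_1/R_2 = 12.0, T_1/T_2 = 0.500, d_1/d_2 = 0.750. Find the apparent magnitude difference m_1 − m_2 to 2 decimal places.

L_1/L_2 = (12.0)²(0.500)⁴ = 9.000.
F_1/F_2 = (L_1/L_2)/(d_1/d_2)² = 9.000/0.5625 = 16.00.
m_1 − m_2 = −2.5 log₁₀(16.00) = -3.01.

-3.01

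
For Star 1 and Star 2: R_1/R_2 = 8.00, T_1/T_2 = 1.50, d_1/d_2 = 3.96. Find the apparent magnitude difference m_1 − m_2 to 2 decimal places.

L_1/L_2 = (8.00)²(1.50)⁴ = 324.0.
F_1/F_2 = (L_1/L_2)/(d_1/d_2)² = 324.0/15.68 = 20.66.
m_1 − m_2 = −2.5 log₁₀(20.66) = -3.29.

-3.29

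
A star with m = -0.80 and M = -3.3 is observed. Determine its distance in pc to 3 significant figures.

m − M = 5 log₁₀(d/10 pc)
-0.80 − (-3.3) = 2.50 = 5 log₁₀(d/10)
d = 10 × 10^(2.50/5) = 10 × 10^0.500 = 31.62 pc.

31.6 pc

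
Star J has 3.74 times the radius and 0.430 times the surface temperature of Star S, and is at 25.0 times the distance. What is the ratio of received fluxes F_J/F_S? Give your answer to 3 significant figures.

L_J/L_S = (R_J/R_S)²(T_J/T_S)⁴ = (3.74)² × (0.430)⁴ = 0.4782.
F_J/F_S = (L_J/L_S)/(d_J/d_S)² = 0.4782 / (25.0)² = 7.651×10^-4.

7.65×10^-4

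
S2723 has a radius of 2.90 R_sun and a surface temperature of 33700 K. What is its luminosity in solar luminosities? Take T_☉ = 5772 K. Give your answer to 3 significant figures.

L/L_☉ = (R/R_☉)² (T/T_☉)⁴ = (2.90)² × (33700/5772)⁴
       = 8.410 × (5.839)⁴ = 8.410 × 1162 = 9773.

9.77×10^3 solar luminosities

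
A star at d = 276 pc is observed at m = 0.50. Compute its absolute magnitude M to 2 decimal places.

M = m − 5 log₁₀(d/10 pc) = 0.50 − 5 log₁₀(276/10)
  = 0.50 − 5 × 1.441 = 0.50 − 7.20 = -6.70.

-6.70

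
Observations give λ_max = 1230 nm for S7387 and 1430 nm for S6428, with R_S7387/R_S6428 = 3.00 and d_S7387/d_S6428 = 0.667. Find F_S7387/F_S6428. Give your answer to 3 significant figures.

Wien's law: T_S7387/T_S6428 = λ_S6428/λ_S7387 = 1430/1230 = 1.163.
L_S7387/L_S6428 = (R_S7387/R_S6428)²(T_S7387/T_S6428)⁴ = (3.00)²(1.163)⁴ = 16.44.
F_S7387/F_S6428 = (L_S7387/L_S6428)/(d_S7387/d_S6428)² = 16.44/(0.667)² = 36.96.

37.0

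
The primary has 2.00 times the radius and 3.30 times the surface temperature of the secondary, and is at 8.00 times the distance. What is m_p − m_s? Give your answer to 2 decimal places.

L_p/L_s = (2.00)²(3.30)⁴ = 474.4.
F_p/F_s = (L_p/L_s)/(d_p/d_s)² = 474.4/64.00 = 7.412.
m_p − m_s = −2.5 log₁₀(7.412) = -2.17.

-2.17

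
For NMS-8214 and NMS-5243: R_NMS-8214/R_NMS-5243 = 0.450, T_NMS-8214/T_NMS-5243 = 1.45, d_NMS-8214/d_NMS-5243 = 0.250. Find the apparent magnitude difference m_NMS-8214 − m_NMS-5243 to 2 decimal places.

-2.89

L_NMS-8214/L_NMS-5243 = (0.450)²(1.45)⁴ = 0.8952.
F_NMS-8214/F_NMS-5243 = (L_NMS-8214/L_NMS-5243)/(d_NMS-8214/d_NMS-5243)² = 0.8952/0.06250 = 14.32.
m_NMS-8214 − m_NMS-5243 = −2.5 log₁₀(14.32) = -2.89.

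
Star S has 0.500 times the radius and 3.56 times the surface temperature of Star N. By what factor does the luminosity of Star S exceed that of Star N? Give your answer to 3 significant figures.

40.2

From the Stefan–Boltzmann law, L ∝ R²T⁴, so
L_S/L_N = (R_S/R_N)² (T_S/T_N)⁴ = (0.500)² × (3.56)⁴ = 0.2500 × 160.6 = 40.16.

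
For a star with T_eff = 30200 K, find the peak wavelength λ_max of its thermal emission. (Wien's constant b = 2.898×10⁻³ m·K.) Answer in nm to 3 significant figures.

96.0 nm

λ_max = b/T = 2.898×10⁻³ / 30200 = 9.60×10^-8 m = 95.96 nm.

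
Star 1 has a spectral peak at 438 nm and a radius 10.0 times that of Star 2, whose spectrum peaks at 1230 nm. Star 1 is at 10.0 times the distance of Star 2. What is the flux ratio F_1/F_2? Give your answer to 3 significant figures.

Wien's law: T_1/T_2 = λ_2/λ_1 = 1230/438 = 2.808.
L_1/L_2 = (R_1/R_2)²(T_1/T_2)⁴ = (10.0)²(2.808)⁴ = 6219.
F_1/F_2 = (L_1/L_2)/(d_1/d_2)² = 6219/(10.0)² = 62.19.

62.2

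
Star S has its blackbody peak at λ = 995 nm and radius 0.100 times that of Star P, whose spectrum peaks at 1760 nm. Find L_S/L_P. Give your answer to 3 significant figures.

Wien's law gives T ∝ 1/λ_max, so T_S/T_P = λ_P/λ_S = 1760/995 = 1.769.
Then L ∝ R²T⁴ gives L_S/L_P = (0.100)² × (1.769)⁴ = 0.01000 × 9.789 = 0.09789.

0.0979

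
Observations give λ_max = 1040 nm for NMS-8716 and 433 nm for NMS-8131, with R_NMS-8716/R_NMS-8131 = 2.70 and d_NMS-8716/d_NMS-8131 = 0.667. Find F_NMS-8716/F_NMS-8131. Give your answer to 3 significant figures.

Wien's law: T_NMS-8716/T_NMS-8131 = λ_NMS-8131/λ_NMS-8716 = 433/1040 = 0.4163.
L_NMS-8716/L_NMS-8131 = (R_NMS-8716/R_NMS-8131)²(T_NMS-8716/T_NMS-8131)⁴ = (2.70)²(0.4163)⁴ = 0.2191.
F_NMS-8716/F_NMS-8131 = (L_NMS-8716/L_NMS-8131)/(d_NMS-8716/d_NMS-8131)² = 0.2191/(0.667)² = 0.4924.

0.492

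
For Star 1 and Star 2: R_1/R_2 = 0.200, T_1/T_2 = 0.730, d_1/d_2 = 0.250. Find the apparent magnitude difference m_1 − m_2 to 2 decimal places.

1.85

L_1/L_2 = (0.200)²(0.730)⁴ = 0.01136.
F_1/F_2 = (L_1/L_2)/(d_1/d_2)² = 0.01136/0.06250 = 0.1817.
m_1 − m_2 = −2.5 log₁₀(0.1817) = 1.85.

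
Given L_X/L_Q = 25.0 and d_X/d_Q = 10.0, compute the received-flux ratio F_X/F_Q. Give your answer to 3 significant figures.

0.250

F = L/(4πd²), so F_X/F_Q = (L_X/L_Q) / (d_X/d_Q)²
= 25.0 / (10.0)² = 25.0 / 100.0 = 0.2500.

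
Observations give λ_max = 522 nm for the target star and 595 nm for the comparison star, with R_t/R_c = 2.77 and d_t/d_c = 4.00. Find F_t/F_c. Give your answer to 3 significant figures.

0.810

Wien's law: T_t/T_c = λ_c/λ_t = 595/522 = 1.140.
L_t/L_c = (R_t/R_c)²(T_t/T_c)⁴ = (2.77)²(1.140)⁴ = 12.95.
F_t/F_c = (L_t/L_c)/(d_t/d_c)² = 12.95/(4.00)² = 0.8095.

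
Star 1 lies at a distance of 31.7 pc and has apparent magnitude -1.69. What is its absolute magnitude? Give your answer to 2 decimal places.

M = m − 5 log₁₀(d/10 pc) = -1.69 − 5 log₁₀(31.7/10)
  = -1.69 − 5 × 0.501 = -1.69 − 2.51 = -4.20.

-4.20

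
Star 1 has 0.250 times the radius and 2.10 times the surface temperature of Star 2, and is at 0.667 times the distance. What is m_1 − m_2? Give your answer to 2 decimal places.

-1.09

L_1/L_2 = (0.250)²(2.10)⁴ = 1.216.
F_1/F_2 = (L_1/L_2)/(d_1/d_2)² = 1.216/0.4449 = 2.732.
m_1 − m_2 = −2.5 log₁₀(2.732) = -1.09.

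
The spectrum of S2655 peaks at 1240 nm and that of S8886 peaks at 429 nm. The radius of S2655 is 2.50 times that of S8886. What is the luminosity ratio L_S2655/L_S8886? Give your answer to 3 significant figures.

0.0895

Wien's law gives T ∝ 1/λ_max, so T_S2655/T_S8886 = λ_S8886/λ_S2655 = 429/1240 = 0.3460.
Then L ∝ R²T⁴ gives L_S2655/L_S8886 = (2.50)² × (0.3460)⁴ = 6.250 × 0.01433 = 0.08954.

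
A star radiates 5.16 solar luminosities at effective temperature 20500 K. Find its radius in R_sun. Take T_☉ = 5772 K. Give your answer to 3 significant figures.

0.180 R_sun

R/R_☉ = √(L/L_☉) / (T/T_☉)² = √(5.16) / (3.552)²
       = 2.272 / 12.61 = 0.1801.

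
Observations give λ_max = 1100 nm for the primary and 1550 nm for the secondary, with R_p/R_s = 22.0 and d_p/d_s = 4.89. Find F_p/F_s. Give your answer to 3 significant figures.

Wien's law: T_p/T_s = λ_s/λ_p = 1550/1100 = 1.409.
L_p/L_s = (R_p/R_s)²(T_p/T_s)⁴ = (22.0)²(1.409)⁴ = 1908.
F_p/F_s = (L_p/L_s)/(d_p/d_s)² = 1908/(4.89)² = 79.80.

79.8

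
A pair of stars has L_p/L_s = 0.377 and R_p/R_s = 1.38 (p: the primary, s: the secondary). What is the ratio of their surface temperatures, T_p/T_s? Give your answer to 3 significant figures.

L ∝ R²T⁴ gives T ∝ (L/R²)^(1/4), so
T_p/T_s = (0.377 / 1.38²)^(1/4) = (0.1980)^(1/4) = 0.6670.

0.667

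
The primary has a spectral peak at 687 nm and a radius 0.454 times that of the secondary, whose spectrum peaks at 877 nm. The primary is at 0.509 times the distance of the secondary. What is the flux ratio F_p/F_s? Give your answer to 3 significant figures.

2.11

Wien's law: T_p/T_s = λ_s/λ_p = 877/687 = 1.277.
L_p/L_s = (R_p/R_s)²(T_p/T_s)⁴ = (0.454)²(1.277)⁴ = 0.5474.
F_p/F_s = (L_p/L_s)/(d_p/d_s)² = 0.5474/(0.509)² = 2.113.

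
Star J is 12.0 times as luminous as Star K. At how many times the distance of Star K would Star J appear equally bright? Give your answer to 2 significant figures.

Equal flux requires L_J/d_J² = L_K/d_K², so d_J/d_K = √(L_J/L_K)
= √(12.0) = 3.464.

3.5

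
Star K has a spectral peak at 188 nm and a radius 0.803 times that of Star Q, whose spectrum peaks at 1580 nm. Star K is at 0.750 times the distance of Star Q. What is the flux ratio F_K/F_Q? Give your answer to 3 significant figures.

5.72×10^3

Wien's law: T_K/T_Q = λ_Q/λ_K = 1580/188 = 8.404.
L_K/L_Q = (R_K/R_Q)²(T_K/T_Q)⁴ = (0.803)²(8.404)⁴ = 3217.
F_K/F_Q = (L_K/L_Q)/(d_K/d_Q)² = 3217/(0.750)² = 5719.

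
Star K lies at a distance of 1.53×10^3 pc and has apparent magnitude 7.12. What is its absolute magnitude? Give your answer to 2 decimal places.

M = m − 5 log₁₀(d/10 pc) = 7.12 − 5 log₁₀(1.53×10^3/10)
  = 7.12 − 5 × 2.185 = 7.12 − 10.92 = -3.80.

-3.80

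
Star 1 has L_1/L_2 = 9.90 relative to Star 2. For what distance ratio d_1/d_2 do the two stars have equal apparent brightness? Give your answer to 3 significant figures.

3.15

Equal flux requires L_1/d_1² = L_2/d_2², so d_1/d_2 = √(L_1/L_2)
= √(9.90) = 3.146.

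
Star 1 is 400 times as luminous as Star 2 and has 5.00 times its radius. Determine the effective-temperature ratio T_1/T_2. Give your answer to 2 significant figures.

L ∝ R²T⁴ gives T ∝ (L/R²)^(1/4), so
T_1/T_2 = (400 / 5.00²)^(1/4) = (16.00)^(1/4) = 2.000.

2.0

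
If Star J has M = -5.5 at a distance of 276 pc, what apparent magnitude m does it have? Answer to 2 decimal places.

1.70

m = M + 5 log₁₀(d/10 pc) = -5.5 + 5 log₁₀(276/10)
  = -5.5 + 5 × 1.441 = -5.5 + 7.20 = 1.70.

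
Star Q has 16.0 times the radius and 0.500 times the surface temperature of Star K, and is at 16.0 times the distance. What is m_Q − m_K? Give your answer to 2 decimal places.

L_Q/L_K = (16.0)²(0.500)⁴ = 16.00.
F_Q/F_K = (L_Q/L_K)/(d_Q/d_K)² = 16.00/256.0 = 0.06250.
m_Q − m_K = −2.5 log₁₀(0.06250) = 3.01.

3.01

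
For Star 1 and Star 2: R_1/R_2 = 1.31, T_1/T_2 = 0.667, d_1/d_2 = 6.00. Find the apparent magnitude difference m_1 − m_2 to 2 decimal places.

5.06

L_1/L_2 = (1.31)²(0.667)⁴ = 0.3397.
F_1/F_2 = (L_1/L_2)/(d_1/d_2)² = 0.3397/36.00 = 0.009435.
m_1 − m_2 = −2.5 log₁₀(0.009435) = 5.06.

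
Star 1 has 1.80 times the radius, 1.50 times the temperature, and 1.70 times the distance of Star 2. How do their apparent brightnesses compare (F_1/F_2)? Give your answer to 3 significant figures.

L_1/L_2 = (R_1/R_2)²(T_1/T_2)⁴ = (1.80)² × (1.50)⁴ = 16.40.
F_1/F_2 = (L_1/L_2)/(d_1/d_2)² = 16.40 / (1.70)² = 5.676.

5.68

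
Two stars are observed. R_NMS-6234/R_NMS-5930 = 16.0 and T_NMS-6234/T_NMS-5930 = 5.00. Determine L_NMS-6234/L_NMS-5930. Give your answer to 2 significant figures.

1.6×10^5

From the Stefan–Boltzmann law, L ∝ R²T⁴, so
L_NMS-6234/L_NMS-5930 = (R_NMS-6234/R_NMS-5930)² (T_NMS-6234/T_NMS-5930)⁴ = (16.0)² × (5.00)⁴ = 256.0 × 625.0 = 1.600×10^5.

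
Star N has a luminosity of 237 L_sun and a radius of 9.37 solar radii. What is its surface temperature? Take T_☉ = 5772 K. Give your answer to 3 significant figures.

T/T_☉ = (L/L_☉)^(1/4) / (R/R_☉)^(1/2)
T = 5772 × (237)^(1/4) / √(9.37) = 5772 × 3.924 / 3.061 = 7398 K.

7.40×10^3 K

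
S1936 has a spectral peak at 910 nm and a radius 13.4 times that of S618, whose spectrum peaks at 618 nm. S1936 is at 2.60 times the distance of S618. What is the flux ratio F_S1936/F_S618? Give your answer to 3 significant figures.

Wien's law: T_S1936/T_S618 = λ_S618/λ_S1936 = 618/910 = 0.6791.
L_S1936/L_S618 = (R_S1936/R_S618)²(T_S1936/T_S618)⁴ = (13.4)²(0.6791)⁴ = 38.19.
F_S1936/F_S618 = (L_S1936/L_S618)/(d_S1936/d_S618)² = 38.19/(2.60)² = 5.650.

5.65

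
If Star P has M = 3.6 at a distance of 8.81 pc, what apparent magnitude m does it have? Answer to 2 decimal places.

3.32

m = M + 5 log₁₀(d/10 pc) = 3.6 + 5 log₁₀(8.81/10)
  = 3.6 + 5 × -0.055 = 3.6 + -0.28 = 3.32.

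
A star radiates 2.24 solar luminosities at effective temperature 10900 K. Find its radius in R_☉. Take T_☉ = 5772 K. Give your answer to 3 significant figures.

R/R_☉ = √(L/L_☉) / (T/T_☉)² = √(2.24) / (1.888)²
       = 1.497 / 3.566 = 0.4197.

0.420 R_☉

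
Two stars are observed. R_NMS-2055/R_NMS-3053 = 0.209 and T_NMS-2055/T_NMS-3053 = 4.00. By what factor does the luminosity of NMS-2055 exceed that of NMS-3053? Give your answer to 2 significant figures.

From the Stefan–Boltzmann law, L ∝ R²T⁴, so
L_NMS-2055/L_NMS-3053 = (R_NMS-2055/R_NMS-3053)² (T_NMS-2055/T_NMS-3053)⁴ = (0.209)² × (4.00)⁴ = 0.04368 × 256.0 = 11.18.

11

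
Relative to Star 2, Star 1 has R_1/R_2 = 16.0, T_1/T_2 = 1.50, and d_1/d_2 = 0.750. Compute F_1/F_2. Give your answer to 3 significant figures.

L_1/L_2 = (R_1/R_2)²(T_1/T_2)⁴ = (16.0)² × (1.50)⁴ = 1296.
F_1/F_2 = (L_1/L_2)/(d_1/d_2)² = 1296 / (0.750)² = 2304.

2.30×10^3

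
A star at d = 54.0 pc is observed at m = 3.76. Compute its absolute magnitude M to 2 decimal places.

0.10

M = m − 5 log₁₀(d/10 pc) = 3.76 − 5 log₁₀(54.0/10)
  = 3.76 − 5 × 0.732 = 3.76 − 3.66 = 0.10.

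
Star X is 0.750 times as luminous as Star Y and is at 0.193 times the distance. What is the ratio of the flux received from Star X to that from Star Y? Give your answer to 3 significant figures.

F = L/(4πd²), so F_X/F_Y = (L_X/L_Y) / (d_X/d_Y)²
= 0.750 / (0.193)² = 0.750 / 0.03725 = 20.13.

20.1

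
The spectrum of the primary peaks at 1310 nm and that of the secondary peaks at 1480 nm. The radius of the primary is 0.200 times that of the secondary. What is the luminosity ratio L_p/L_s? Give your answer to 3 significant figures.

Wien's law gives T ∝ 1/λ_max, so T_p/T_s = λ_s/λ_p = 1480/1310 = 1.130.
Then L ∝ R²T⁴ gives L_p/L_s = (0.200)² × (1.130)⁴ = 0.04000 × 1.629 = 0.06517.

0.0652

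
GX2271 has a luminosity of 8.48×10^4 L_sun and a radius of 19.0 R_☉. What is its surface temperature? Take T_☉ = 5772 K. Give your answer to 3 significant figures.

2.26×10^4 K

T/T_☉ = (L/L_☉)^(1/4) / (R/R_☉)^(1/2)
T = 5772 × (8.48×10^4)^(1/4) / √(19.0) = 5772 × 17.06 / 4.359 = 2.260×10^4 K.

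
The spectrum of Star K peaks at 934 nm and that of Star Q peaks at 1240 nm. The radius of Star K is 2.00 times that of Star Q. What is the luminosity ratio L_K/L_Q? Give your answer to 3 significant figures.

12.4

Wien's law gives T ∝ 1/λ_max, so T_K/T_Q = λ_Q/λ_K = 1240/934 = 1.328.
Then L ∝ R²T⁴ gives L_K/L_Q = (2.00)² × (1.328)⁴ = 4.000 × 3.107 = 12.43.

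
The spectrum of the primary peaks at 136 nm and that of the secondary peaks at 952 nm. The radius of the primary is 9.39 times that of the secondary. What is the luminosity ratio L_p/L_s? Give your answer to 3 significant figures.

2.12×10^5

Wien's law gives T ∝ 1/λ_max, so T_p/T_s = λ_s/λ_p = 952/136 = 7.000.
Then L ∝ R²T⁴ gives L_p/L_s = (9.39)² × (7.000)⁴ = 88.17 × 2401 = 2.117×10^5.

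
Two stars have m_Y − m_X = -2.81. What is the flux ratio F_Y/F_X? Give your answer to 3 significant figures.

F_Y/F_X = 10^(−(m_Y − m_X)/2.5) = 10^(2.81/2.5) = 10^1.124 = 13.30.

13.3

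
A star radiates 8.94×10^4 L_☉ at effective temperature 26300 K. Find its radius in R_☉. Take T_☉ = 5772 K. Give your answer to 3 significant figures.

14.4 R_☉

R/R_☉ = √(L/L_☉) / (T/T_☉)² = √(8.94×10^4) / (4.556)²
       = 299.0 / 20.76 = 14.40.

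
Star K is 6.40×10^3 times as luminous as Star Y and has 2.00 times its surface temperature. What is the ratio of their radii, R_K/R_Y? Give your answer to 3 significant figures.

20.0

L ∝ R²T⁴ gives R ∝ √L / T², so
R_K/R_Y = √(6.40×10^3) / (2.00)² = 80.00 / 4.000 = 20.00.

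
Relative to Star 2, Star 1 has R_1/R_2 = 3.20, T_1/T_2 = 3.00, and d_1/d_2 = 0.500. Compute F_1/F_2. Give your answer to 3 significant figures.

L_1/L_2 = (R_1/R_2)²(T_1/T_2)⁴ = (3.20)² × (3.00)⁴ = 829.4.
F_1/F_2 = (L_1/L_2)/(d_1/d_2)² = 829.4 / (0.500)² = 3318.

3.32×10^3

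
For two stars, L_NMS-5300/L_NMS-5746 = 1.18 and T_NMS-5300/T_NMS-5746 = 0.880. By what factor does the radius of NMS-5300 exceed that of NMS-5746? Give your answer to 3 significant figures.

1.40

L ∝ R²T⁴ gives R ∝ √L / T², so
R_NMS-5300/R_NMS-5746 = √(1.18) / (0.880)² = 1.086 / 0.7744 = 1.403.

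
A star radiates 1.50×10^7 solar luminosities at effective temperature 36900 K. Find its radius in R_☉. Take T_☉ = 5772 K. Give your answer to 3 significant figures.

R/R_☉ = √(L/L_☉) / (T/T_☉)² = √(1.50×10^7) / (6.393)²
       = 3873 / 40.87 = 94.76.

94.8 R_☉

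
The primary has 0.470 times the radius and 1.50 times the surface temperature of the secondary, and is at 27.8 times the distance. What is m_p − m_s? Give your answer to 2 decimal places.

7.10

L_p/L_s = (0.470)²(1.50)⁴ = 1.118.
F_p/F_s = (L_p/L_s)/(d_p/d_s)² = 1.118/772.8 = 0.001447.
m_p − m_s = −2.5 log₁₀(0.001447) = 7.10.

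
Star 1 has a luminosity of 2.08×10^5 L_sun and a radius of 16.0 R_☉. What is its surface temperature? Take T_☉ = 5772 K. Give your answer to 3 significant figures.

T/T_☉ = (L/L_☉)^(1/4) / (R/R_☉)^(1/2)
T = 5772 × (2.08×10^5)^(1/4) / √(16.0) = 5772 × 21.36 / 4.000 = 3.082×10^4 K.

3.08×10^4 K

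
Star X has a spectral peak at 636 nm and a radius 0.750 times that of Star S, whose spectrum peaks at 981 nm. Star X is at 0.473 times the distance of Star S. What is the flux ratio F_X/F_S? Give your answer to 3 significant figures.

Wien's law: T_X/T_S = λ_S/λ_X = 981/636 = 1.542.
L_X/L_S = (R_X/R_S)²(T_X/T_S)⁴ = (0.750)²(1.542)⁴ = 3.184.
F_X/F_S = (L_X/L_S)/(d_X/d_S)² = 3.184/(0.473)² = 14.23.

14.2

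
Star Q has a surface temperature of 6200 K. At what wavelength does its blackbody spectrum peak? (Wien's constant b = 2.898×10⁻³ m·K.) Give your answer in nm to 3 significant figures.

467 nm

λ_max = b/T = 2.898×10⁻³ / 6200 = 4.67×10^-7 m = 467.4 nm.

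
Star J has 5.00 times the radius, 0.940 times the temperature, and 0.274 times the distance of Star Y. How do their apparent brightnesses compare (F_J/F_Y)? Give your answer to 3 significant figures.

260

L_J/L_Y = (R_J/R_Y)²(T_J/T_Y)⁴ = (5.00)² × (0.940)⁴ = 19.52.
F_J/F_Y = (L_J/L_Y)/(d_J/d_Y)² = 19.52 / (0.274)² = 260.0.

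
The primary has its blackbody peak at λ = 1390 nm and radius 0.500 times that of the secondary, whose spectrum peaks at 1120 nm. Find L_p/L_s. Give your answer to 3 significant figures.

Wien's law gives T ∝ 1/λ_max, so T_p/T_s = λ_s/λ_p = 1120/1390 = 0.8058.
Then L ∝ R²T⁴ gives L_p/L_s = (0.500)² × (0.8058)⁴ = 0.2500 × 0.4215 = 0.1054.

0.105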